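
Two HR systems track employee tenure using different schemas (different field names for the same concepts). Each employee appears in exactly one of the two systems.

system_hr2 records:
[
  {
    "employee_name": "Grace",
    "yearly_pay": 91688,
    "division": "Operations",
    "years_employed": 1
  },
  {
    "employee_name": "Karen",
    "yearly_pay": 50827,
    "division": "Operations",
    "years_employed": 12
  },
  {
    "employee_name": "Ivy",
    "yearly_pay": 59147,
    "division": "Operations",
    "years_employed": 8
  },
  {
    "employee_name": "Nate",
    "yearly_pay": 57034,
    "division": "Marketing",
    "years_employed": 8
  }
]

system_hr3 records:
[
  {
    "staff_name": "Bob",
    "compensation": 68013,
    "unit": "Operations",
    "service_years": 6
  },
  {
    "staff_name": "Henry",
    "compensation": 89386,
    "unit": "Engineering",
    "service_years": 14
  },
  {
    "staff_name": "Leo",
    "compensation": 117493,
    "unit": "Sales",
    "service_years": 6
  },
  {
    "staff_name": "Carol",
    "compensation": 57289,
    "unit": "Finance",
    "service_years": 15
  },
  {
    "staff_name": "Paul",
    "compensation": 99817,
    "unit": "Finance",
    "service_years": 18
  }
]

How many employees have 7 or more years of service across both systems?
6

Reconcile schemas: "years_employed" (system_hr2) = "service_years" (system_hr3) = years of service

From system_hr2: 3 employees with >= 7 years
From system_hr3: 3 employees with >= 7 years

Total: 3 + 3 = 6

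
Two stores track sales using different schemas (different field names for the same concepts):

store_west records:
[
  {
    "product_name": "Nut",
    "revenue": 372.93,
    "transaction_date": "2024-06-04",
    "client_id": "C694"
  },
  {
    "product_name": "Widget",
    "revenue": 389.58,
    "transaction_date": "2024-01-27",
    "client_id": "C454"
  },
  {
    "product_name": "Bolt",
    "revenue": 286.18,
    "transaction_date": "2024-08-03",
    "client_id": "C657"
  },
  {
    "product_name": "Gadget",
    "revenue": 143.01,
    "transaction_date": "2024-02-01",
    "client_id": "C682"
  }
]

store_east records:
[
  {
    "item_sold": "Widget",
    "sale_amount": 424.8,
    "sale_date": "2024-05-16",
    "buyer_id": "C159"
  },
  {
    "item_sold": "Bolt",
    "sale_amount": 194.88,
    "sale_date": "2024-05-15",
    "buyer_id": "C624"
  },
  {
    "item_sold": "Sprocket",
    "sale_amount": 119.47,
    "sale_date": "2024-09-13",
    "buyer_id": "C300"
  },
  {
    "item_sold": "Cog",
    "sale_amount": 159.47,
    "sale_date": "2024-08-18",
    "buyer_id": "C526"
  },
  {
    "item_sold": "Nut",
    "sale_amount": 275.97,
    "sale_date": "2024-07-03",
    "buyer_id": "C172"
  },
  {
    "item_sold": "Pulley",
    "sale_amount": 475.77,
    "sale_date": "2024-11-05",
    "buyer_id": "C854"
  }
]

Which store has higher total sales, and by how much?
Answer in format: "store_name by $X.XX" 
store_east by $458.66

Schema mapping: "revenue" (store_west) = "sale_amount" (store_east) = sale amount

Total for store_west: 1191.70
Total for store_east: 1650.36

Difference: |1191.70 - 1650.36| = 458.66
store_east has higher sales by $458.66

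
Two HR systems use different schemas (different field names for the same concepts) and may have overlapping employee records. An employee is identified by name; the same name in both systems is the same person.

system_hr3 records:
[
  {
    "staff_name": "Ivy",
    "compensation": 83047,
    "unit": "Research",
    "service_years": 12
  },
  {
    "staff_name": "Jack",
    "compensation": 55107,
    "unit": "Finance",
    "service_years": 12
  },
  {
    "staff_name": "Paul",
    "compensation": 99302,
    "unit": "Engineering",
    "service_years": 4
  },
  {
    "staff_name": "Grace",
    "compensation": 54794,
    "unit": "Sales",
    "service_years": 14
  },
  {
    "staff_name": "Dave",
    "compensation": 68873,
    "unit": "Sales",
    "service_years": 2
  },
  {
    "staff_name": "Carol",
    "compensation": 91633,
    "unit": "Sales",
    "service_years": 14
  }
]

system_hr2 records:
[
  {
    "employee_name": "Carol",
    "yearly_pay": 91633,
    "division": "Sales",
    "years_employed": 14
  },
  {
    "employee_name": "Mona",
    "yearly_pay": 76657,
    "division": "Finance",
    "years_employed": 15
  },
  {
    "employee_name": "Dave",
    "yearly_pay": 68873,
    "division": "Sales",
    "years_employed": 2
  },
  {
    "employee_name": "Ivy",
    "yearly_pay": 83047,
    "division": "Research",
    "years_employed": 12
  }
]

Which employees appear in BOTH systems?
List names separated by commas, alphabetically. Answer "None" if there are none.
Carol, Dave, Ivy

Schema mapping: "staff_name" (system_hr3) = "employee_name" (system_hr2) = employee name

Names in system_hr3: ['Carol', 'Dave', 'Grace', 'Ivy', 'Jack', 'Paul']
Names in system_hr2: ['Carol', 'Dave', 'Ivy', 'Mona']

Intersection: ['Carol', 'Dave', 'Ivy']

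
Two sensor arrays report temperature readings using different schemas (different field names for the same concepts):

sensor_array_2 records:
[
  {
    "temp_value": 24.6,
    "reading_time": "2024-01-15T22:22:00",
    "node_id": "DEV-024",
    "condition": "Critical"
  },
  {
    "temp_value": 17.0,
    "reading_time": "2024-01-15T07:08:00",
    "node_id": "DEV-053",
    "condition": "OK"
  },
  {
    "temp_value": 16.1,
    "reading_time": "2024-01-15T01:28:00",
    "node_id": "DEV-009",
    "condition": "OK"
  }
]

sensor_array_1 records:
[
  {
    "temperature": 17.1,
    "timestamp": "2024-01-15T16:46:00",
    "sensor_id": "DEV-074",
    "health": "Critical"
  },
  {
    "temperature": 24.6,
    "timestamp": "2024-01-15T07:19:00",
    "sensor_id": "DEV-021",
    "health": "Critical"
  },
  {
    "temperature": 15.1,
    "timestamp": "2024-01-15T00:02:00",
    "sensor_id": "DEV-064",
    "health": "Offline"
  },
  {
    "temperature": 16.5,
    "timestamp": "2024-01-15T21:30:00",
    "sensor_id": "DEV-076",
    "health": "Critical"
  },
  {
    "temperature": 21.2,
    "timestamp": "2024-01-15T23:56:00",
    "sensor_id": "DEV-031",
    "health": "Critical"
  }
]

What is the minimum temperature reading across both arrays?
15.1

Schema mapping: "temp_value" (sensor_array_2) = "temperature" (sensor_array_1) = temperature reading

Minimum in sensor_array_2: 16.1
Minimum in sensor_array_1: 15.1

Overall minimum: min(16.1, 15.1) = 15.1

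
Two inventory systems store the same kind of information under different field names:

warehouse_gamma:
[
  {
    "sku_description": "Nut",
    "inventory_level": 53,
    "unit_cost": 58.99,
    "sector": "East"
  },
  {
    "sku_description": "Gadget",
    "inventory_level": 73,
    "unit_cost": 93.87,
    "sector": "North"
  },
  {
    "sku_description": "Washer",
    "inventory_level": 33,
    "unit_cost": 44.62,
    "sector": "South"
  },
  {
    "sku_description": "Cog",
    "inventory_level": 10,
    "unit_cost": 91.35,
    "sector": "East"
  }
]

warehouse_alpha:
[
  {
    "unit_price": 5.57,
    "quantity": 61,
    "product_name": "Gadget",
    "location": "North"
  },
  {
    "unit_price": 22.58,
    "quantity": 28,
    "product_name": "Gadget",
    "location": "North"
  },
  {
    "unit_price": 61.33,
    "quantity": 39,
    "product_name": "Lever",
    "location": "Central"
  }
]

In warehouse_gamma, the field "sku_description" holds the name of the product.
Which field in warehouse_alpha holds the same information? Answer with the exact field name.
product_name

In warehouse_gamma, "sku_description" holds the name of the product.
The fields in warehouse_alpha are: "unit_price", "quantity", "product_name", "location".
"product_name" is the match: the name refers to the same concept and its values are product-name strings (e.g. 'Gadget', 'Lever').
The other fields ("unit_price", "quantity", "location") hold different kinds of data.

So "sku_description" in warehouse_gamma corresponds to "product_name" in warehouse_alpha.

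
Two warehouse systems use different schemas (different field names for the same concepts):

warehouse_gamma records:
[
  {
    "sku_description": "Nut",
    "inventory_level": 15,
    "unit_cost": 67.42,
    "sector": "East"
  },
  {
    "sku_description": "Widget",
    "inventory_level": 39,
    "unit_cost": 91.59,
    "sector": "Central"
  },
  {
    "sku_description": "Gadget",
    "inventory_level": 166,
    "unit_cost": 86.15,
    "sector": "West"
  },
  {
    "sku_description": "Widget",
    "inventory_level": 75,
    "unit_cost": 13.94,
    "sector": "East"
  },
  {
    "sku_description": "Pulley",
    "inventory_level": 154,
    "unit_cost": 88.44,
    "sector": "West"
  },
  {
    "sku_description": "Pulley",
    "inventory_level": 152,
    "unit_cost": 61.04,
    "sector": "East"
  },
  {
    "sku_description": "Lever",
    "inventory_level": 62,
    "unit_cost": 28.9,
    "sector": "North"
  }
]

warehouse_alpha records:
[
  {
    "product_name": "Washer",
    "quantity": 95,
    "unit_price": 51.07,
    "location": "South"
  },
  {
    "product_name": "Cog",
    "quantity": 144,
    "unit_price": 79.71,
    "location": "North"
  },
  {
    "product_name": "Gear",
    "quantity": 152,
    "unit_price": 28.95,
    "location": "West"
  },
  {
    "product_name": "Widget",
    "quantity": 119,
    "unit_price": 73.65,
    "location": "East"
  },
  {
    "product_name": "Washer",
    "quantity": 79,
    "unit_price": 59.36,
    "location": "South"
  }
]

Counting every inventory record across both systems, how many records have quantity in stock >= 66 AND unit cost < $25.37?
1

Schema mappings:
- "inventory_level" (warehouse_gamma) = "quantity" (warehouse_alpha) = quantity
- "unit_cost" (warehouse_gamma) = "unit_price" (warehouse_alpha) = unit cost

Records meeting both conditions in warehouse_gamma: 1
Records meeting both conditions in warehouse_alpha: 0

Total: 1 + 0 = 1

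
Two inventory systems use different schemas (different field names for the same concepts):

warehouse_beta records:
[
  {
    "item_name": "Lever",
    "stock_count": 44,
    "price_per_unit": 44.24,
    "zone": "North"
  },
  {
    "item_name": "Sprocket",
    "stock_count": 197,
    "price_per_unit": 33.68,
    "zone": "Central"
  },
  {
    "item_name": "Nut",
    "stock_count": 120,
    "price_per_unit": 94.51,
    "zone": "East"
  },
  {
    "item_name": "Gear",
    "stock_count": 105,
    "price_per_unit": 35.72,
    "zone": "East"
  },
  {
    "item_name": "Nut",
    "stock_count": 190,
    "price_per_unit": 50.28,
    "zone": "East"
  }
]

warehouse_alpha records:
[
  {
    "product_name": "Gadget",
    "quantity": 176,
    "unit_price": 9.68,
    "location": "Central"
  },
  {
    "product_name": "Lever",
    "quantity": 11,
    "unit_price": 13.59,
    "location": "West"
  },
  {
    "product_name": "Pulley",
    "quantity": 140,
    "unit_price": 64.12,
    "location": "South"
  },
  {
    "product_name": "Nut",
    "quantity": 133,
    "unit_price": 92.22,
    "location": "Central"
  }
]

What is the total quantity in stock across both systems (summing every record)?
1116

To reconcile these schemas, identify the field holding the quantity in stock in each system:
1. In warehouse_beta it is "stock_count"
2. In warehouse_alpha it is "quantity"

From warehouse_beta: 44 + 197 + 120 + 105 + 190 = 656
From warehouse_alpha: 176 + 11 + 140 + 133 = 460

Total: 656 + 460 = 1116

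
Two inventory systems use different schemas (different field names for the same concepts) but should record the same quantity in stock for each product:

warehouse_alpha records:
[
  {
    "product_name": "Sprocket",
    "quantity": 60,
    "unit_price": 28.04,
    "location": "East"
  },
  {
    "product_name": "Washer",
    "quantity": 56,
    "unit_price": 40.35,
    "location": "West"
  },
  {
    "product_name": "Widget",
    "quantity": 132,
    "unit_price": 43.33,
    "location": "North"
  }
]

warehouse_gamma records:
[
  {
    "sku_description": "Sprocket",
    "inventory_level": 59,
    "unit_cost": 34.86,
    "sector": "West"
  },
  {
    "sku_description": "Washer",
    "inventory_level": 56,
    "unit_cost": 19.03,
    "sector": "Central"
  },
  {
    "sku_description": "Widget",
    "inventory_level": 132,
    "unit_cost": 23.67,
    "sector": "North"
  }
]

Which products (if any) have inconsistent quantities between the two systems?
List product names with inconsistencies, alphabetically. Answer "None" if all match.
Sprocket

Schema mappings:
- "product_name" (warehouse_alpha) = "sku_description" (warehouse_gamma) = product name
- "quantity" (warehouse_alpha) = "inventory_level" (warehouse_gamma) = quantity

Comparison:
  Sprocket: 60 vs 59 - MISMATCH
  Washer: 56 vs 56 - MATCH
  Widget: 132 vs 132 - MATCH

Products with inconsistencies: Sprocket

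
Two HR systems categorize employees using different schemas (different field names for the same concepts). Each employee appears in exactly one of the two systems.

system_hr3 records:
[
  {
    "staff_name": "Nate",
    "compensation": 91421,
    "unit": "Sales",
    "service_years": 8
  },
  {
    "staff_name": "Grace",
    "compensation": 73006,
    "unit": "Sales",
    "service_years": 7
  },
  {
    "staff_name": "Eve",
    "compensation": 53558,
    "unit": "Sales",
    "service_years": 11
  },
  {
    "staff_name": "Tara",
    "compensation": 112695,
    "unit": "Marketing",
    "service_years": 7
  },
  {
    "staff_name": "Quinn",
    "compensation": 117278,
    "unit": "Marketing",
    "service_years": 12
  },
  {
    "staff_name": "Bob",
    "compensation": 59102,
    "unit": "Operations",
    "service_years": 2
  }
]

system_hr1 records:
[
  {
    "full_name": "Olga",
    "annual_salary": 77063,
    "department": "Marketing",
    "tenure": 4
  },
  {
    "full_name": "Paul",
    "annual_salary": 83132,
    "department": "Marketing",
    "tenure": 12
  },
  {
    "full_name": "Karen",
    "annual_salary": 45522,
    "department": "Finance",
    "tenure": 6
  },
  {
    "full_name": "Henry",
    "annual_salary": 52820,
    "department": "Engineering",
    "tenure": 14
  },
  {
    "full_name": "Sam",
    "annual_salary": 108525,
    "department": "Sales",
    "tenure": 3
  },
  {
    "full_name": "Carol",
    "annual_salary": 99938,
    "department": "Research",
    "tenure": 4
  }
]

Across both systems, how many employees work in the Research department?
1

Schema mapping: "unit" (system_hr3) = "department" (system_hr1) = department

Research employees in system_hr3: 0
Research employees in system_hr1: 1

Total in Research: 0 + 1 = 1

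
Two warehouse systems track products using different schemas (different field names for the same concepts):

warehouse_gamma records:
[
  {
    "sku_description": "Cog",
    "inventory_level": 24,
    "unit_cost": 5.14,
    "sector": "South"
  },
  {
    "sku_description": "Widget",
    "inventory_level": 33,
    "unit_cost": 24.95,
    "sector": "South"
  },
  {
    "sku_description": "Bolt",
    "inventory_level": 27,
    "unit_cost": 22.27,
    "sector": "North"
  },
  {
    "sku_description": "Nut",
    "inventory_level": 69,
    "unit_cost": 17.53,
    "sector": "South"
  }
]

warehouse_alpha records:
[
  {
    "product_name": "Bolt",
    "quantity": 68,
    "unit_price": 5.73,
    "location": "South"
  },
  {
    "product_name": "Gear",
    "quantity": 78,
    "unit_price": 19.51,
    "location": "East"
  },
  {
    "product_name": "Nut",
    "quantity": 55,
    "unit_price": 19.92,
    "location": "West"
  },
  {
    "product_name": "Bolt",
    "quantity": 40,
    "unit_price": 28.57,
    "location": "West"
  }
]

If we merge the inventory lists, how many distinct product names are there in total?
5

Schema mapping: "sku_description" (warehouse_gamma) = "product_name" (warehouse_alpha) = product name

Products in warehouse_gamma: ['Bolt', 'Cog', 'Nut', 'Widget']
Products in warehouse_alpha: ['Bolt', 'Gear', 'Nut']

Union (unique products): ['Bolt', 'Cog', 'Gear', 'Nut', 'Widget']
Count: 5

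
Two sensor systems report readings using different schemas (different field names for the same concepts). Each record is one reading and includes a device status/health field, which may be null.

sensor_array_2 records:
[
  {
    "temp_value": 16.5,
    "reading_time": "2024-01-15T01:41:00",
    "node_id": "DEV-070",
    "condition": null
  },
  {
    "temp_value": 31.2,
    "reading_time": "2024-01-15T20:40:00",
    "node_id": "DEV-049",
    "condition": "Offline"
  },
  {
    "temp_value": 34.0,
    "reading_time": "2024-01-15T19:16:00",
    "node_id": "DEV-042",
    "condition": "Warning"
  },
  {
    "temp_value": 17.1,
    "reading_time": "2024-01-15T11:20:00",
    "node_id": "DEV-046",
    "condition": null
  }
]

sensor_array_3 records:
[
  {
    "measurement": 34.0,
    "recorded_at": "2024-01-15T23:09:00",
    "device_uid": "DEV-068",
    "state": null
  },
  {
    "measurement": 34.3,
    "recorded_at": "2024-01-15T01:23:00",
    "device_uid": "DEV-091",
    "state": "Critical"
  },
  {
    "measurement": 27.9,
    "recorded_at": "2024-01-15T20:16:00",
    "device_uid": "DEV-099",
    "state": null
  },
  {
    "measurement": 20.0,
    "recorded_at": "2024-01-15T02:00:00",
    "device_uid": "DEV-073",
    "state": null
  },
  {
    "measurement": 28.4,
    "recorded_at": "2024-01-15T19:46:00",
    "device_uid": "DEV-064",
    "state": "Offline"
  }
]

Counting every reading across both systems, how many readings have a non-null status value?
4

Schema mapping: "condition" (sensor_array_2) = "state" (sensor_array_3) = status

Non-null in sensor_array_2: 2
Non-null in sensor_array_3: 2

Total non-null: 2 + 2 = 4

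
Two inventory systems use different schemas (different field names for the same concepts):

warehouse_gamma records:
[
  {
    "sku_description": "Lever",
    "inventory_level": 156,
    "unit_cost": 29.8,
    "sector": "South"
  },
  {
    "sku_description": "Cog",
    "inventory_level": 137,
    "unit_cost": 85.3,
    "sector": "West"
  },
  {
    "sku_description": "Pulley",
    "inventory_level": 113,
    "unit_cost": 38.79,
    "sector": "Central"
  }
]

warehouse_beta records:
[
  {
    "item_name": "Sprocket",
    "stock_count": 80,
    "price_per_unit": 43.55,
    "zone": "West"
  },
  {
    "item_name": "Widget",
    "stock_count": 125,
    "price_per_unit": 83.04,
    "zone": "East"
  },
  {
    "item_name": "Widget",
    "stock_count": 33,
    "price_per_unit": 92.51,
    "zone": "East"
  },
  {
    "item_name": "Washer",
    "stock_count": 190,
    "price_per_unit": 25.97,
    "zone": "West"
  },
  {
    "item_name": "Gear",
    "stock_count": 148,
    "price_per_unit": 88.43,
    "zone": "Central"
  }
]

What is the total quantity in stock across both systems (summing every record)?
982

To reconcile these schemas, identify the field holding the quantity in stock in each system:
1. In warehouse_gamma it is "inventory_level"
2. In warehouse_beta it is "stock_count"

From warehouse_gamma: 156 + 137 + 113 = 406
From warehouse_beta: 80 + 125 + 33 + 190 + 148 = 576

Total: 406 + 576 = 982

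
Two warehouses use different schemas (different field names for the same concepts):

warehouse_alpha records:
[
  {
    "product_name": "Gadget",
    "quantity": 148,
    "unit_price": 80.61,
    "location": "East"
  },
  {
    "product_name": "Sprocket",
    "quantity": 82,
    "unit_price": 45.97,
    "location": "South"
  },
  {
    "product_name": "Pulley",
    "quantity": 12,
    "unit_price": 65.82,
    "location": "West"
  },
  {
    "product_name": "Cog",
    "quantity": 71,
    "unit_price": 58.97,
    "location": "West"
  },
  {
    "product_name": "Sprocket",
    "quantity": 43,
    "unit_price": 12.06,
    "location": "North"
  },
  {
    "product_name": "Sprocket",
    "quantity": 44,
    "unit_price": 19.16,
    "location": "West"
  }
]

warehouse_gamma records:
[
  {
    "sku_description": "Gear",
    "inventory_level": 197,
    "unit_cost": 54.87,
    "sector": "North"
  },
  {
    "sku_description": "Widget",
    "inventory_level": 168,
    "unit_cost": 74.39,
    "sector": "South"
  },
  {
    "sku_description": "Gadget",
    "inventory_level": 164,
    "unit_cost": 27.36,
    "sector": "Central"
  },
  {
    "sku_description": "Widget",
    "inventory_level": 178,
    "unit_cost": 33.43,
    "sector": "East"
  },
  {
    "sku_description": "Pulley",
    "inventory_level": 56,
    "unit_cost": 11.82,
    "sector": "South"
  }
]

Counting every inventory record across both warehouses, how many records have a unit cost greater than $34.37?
6

Schema mapping: "unit_price" (warehouse_alpha) = "unit_cost" (warehouse_gamma) = unit cost

Records > $34.37 in warehouse_alpha: 4
Records > $34.37 in warehouse_gamma: 2

Total count: 4 + 2 = 6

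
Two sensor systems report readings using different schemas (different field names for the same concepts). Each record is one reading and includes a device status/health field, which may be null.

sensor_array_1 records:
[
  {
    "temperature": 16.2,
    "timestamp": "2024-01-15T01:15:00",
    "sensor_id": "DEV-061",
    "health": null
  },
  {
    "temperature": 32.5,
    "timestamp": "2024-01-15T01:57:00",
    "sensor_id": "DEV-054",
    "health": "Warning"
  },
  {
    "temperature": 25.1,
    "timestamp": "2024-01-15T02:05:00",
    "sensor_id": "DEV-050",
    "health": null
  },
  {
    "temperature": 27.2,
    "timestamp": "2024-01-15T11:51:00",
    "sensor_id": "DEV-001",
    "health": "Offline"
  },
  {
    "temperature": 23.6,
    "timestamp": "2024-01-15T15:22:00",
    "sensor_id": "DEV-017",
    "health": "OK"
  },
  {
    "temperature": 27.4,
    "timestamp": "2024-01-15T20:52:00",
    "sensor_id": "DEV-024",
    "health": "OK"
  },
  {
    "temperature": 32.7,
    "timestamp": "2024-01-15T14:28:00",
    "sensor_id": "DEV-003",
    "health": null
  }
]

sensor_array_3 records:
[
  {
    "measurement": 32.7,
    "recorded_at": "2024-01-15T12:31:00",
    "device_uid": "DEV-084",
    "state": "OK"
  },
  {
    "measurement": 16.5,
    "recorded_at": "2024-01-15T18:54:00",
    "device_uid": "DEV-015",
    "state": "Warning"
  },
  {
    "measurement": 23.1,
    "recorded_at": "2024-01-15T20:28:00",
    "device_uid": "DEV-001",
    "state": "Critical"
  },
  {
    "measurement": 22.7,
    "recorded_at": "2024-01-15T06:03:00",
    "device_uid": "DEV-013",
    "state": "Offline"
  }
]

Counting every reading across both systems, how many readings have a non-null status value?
8

Schema mapping: "health" (sensor_array_1) = "state" (sensor_array_3) = status

Non-null in sensor_array_1: 4
Non-null in sensor_array_3: 4

Total non-null: 4 + 4 = 8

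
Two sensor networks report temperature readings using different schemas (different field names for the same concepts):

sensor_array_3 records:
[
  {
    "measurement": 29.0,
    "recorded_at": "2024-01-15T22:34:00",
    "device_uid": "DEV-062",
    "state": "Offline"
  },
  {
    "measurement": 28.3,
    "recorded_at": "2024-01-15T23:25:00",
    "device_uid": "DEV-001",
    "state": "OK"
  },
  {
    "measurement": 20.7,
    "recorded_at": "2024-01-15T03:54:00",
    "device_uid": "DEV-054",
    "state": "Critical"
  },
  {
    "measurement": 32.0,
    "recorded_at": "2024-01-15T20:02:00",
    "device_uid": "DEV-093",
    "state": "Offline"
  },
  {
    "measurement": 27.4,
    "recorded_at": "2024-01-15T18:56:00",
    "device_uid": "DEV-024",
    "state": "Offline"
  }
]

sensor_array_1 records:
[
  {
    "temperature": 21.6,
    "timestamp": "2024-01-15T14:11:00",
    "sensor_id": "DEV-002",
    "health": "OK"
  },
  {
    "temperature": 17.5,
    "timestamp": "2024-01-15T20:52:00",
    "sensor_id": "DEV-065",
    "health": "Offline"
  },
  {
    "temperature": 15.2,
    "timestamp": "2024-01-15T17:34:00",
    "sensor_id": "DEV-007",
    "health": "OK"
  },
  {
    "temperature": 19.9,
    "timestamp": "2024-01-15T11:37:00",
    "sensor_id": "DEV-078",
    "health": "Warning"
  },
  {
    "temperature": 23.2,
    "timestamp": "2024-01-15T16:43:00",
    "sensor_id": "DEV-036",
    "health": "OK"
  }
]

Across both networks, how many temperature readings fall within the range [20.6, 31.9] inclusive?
6

Schema mapping: "measurement" (sensor_array_3) = "temperature" (sensor_array_1) = temperature

Readings in [20.6, 31.9] from sensor_array_3: 4
Readings in [20.6, 31.9] from sensor_array_1: 2

Total count: 4 + 2 = 6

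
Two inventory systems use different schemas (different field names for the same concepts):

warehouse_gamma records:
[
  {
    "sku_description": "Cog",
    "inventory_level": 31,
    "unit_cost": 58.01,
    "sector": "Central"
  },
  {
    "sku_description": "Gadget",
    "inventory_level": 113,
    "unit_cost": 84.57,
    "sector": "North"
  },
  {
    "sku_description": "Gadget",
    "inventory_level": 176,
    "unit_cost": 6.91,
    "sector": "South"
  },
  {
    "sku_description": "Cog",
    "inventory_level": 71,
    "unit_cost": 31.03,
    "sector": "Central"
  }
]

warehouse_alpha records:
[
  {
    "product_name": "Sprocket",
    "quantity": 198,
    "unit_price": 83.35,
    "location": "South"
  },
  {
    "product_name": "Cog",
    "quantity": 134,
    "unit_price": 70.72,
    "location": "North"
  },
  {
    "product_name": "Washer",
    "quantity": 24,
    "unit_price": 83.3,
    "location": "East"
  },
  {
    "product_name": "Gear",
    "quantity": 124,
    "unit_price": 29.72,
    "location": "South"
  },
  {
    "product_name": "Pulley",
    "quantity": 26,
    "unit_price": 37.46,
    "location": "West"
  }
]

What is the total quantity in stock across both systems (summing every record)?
897

To reconcile these schemas, identify the field holding the quantity in stock in each system:
1. In warehouse_gamma it is "inventory_level"
2. In warehouse_alpha it is "quantity"

From warehouse_gamma: 31 + 113 + 176 + 71 = 391
From warehouse_alpha: 198 + 134 + 24 + 124 + 26 = 506

Total: 391 + 506 = 897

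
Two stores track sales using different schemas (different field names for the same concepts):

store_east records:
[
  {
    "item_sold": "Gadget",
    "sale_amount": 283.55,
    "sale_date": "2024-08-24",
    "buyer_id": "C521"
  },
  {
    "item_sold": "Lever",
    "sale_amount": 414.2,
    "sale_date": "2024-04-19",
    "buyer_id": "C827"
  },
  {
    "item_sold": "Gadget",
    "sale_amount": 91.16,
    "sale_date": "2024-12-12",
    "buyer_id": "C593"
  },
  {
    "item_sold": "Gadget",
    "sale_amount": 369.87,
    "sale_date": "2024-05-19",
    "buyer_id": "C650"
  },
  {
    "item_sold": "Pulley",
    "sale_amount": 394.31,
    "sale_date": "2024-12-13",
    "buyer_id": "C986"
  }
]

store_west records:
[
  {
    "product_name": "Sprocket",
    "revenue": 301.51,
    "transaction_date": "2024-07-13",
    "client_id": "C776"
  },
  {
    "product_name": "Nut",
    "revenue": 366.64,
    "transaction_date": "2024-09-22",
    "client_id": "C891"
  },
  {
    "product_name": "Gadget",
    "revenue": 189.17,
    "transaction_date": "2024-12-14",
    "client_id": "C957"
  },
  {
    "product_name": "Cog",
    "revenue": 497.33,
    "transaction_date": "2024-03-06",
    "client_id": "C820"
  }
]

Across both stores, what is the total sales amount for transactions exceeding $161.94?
2816.58

Schema mapping: "sale_amount" (store_east) = "revenue" (store_west) = sale amount

Sum of sales > $161.94 in store_east: 1461.93
Sum of sales > $161.94 in store_west: 1354.65

Total: 1461.93 + 1354.65 = 2816.58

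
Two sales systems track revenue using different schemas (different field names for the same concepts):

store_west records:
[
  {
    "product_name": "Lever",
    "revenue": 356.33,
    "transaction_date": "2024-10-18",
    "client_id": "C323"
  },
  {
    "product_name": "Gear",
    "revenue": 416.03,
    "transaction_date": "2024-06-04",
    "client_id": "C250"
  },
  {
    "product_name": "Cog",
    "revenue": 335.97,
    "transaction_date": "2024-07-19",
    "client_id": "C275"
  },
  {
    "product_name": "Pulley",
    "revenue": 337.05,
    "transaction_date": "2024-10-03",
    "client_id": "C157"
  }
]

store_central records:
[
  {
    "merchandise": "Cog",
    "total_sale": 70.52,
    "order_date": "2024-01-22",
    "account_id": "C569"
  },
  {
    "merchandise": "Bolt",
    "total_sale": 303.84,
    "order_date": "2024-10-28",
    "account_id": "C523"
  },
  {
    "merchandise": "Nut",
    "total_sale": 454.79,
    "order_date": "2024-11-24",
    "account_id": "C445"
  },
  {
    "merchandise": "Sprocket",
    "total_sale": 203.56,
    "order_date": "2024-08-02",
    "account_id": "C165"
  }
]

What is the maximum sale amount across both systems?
454.79

Reconcile: "revenue" (store_west) = "total_sale" (store_central) = sale amount

Maximum in store_west: 416.03
Maximum in store_central: 454.79

Overall maximum: max(416.03, 454.79) = 454.79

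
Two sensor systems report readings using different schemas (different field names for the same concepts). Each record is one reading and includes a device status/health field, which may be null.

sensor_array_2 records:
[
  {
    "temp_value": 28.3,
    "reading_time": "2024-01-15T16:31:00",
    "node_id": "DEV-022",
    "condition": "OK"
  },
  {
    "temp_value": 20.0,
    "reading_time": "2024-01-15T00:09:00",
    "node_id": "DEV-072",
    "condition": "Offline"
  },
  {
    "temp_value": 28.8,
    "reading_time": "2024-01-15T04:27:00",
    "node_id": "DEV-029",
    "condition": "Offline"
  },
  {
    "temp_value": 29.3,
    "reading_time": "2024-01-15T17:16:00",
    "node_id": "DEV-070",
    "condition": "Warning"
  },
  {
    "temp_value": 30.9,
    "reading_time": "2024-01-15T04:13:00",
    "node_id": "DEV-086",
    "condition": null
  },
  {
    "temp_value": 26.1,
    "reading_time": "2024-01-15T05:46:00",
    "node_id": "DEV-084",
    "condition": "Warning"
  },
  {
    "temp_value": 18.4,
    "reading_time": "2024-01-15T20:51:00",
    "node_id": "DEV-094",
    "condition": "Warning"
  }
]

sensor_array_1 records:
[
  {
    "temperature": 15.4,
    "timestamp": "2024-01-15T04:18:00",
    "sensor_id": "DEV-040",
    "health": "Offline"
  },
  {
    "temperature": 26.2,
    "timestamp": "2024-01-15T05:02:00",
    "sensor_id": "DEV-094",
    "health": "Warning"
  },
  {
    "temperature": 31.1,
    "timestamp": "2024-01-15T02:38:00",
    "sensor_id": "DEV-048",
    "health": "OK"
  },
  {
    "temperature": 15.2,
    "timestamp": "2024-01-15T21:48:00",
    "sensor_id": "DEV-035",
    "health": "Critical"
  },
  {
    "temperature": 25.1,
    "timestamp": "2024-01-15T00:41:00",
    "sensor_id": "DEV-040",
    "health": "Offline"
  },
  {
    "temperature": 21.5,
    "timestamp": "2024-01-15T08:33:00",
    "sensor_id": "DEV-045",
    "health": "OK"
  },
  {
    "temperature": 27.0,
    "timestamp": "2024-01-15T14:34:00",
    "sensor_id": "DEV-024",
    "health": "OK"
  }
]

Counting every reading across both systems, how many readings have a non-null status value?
13

Schema mapping: "condition" (sensor_array_2) = "health" (sensor_array_1) = status

Non-null in sensor_array_2: 6
Non-null in sensor_array_1: 7

Total non-null: 6 + 7 = 13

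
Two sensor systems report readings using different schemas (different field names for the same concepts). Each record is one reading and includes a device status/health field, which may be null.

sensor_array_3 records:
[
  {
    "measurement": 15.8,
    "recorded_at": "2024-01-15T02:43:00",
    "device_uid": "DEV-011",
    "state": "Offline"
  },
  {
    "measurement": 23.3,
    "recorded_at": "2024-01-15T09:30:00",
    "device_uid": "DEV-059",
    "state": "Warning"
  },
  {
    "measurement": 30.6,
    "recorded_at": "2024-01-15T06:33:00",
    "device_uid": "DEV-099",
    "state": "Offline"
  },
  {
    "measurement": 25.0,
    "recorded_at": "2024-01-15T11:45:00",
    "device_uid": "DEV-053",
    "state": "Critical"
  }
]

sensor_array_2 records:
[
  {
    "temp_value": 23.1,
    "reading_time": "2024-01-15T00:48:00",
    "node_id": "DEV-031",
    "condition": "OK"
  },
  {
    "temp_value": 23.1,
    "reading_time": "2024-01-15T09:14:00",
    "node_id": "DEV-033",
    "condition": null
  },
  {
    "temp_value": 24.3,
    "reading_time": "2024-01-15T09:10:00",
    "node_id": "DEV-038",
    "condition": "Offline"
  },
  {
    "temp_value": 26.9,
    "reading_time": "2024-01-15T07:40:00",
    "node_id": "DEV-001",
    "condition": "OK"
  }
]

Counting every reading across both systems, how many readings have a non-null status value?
7

Schema mapping: "state" (sensor_array_3) = "condition" (sensor_array_2) = status

Non-null in sensor_array_3: 4
Non-null in sensor_array_2: 3

Total non-null: 4 + 3 = 7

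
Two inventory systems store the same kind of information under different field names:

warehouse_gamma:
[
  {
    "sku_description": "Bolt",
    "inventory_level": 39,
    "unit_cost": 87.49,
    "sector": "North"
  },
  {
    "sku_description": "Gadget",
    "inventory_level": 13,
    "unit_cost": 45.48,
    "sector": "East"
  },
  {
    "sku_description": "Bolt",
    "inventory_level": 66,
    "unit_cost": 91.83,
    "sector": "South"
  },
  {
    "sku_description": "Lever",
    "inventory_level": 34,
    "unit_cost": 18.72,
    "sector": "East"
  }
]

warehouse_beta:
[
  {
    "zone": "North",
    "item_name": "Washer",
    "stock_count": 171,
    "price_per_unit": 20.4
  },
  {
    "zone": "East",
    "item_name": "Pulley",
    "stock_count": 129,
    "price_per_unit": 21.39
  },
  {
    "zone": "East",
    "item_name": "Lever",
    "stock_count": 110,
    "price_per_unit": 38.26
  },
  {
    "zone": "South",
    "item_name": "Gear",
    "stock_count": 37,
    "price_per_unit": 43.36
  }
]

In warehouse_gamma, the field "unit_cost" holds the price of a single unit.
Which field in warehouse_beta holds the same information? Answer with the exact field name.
price_per_unit

In warehouse_gamma, "unit_cost" holds the price of a single unit.
The fields in warehouse_beta are: "zone", "item_name", "stock_count", "price_per_unit".
"price_per_unit" is the match: the name refers to the same concept and its values are decimal currency amounts (e.g. 20.4, 21.39).
The other fields ("zone", "item_name", "stock_count") hold different kinds of data.

So "unit_cost" in warehouse_gamma corresponds to "price_per_unit" in warehouse_beta.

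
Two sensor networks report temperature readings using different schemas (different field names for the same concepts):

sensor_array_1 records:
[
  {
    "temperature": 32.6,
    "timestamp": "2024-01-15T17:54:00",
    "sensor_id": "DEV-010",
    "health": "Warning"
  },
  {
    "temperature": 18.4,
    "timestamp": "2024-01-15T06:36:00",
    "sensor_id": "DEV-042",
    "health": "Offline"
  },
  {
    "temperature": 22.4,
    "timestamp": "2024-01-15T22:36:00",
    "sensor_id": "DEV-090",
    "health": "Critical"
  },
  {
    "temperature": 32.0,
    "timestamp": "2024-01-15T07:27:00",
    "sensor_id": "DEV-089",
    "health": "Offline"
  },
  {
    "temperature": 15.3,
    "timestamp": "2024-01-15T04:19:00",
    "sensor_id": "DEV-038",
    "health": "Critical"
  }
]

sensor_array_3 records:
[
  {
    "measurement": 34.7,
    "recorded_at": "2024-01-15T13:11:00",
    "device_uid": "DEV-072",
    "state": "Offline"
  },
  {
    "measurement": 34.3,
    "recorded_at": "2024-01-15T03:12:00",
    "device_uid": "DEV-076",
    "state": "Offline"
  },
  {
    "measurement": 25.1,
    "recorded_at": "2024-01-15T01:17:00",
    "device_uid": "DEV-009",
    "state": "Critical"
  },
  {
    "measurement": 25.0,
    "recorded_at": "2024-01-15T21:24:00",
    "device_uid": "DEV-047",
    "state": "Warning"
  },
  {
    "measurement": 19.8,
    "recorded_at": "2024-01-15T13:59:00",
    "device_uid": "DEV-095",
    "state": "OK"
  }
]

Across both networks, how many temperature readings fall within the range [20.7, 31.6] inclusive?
3

Schema mapping: "temperature" (sensor_array_1) = "measurement" (sensor_array_3) = temperature

Readings in [20.7, 31.6] from sensor_array_1: 1
Readings in [20.7, 31.6] from sensor_array_3: 2

Total count: 1 + 2 = 3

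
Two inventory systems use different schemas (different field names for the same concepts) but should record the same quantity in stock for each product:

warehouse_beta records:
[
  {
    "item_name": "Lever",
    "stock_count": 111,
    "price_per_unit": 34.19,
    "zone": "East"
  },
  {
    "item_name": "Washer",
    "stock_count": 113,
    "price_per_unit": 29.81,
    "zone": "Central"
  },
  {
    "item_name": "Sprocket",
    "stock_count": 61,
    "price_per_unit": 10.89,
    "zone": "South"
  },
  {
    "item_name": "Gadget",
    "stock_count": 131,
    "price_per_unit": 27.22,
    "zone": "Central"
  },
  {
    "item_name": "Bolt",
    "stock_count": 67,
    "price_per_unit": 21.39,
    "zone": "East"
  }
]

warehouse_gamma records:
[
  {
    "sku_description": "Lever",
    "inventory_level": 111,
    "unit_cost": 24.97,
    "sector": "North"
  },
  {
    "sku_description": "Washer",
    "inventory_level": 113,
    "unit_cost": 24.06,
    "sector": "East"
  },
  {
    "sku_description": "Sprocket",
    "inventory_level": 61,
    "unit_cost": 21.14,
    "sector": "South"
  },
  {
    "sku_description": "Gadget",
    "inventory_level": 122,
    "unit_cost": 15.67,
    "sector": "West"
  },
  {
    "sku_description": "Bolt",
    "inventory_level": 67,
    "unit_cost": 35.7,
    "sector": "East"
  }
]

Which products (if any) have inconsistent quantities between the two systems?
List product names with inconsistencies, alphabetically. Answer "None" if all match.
Gadget

Schema mappings:
- "item_name" (warehouse_beta) = "sku_description" (warehouse_gamma) = product name
- "stock_count" (warehouse_beta) = "inventory_level" (warehouse_gamma) = quantity

Comparison:
  Lever: 111 vs 111 - MATCH
  Washer: 113 vs 113 - MATCH
  Sprocket: 61 vs 61 - MATCH
  Gadget: 131 vs 122 - MISMATCH
  Bolt: 67 vs 67 - MATCH

Products with inconsistencies: Gadget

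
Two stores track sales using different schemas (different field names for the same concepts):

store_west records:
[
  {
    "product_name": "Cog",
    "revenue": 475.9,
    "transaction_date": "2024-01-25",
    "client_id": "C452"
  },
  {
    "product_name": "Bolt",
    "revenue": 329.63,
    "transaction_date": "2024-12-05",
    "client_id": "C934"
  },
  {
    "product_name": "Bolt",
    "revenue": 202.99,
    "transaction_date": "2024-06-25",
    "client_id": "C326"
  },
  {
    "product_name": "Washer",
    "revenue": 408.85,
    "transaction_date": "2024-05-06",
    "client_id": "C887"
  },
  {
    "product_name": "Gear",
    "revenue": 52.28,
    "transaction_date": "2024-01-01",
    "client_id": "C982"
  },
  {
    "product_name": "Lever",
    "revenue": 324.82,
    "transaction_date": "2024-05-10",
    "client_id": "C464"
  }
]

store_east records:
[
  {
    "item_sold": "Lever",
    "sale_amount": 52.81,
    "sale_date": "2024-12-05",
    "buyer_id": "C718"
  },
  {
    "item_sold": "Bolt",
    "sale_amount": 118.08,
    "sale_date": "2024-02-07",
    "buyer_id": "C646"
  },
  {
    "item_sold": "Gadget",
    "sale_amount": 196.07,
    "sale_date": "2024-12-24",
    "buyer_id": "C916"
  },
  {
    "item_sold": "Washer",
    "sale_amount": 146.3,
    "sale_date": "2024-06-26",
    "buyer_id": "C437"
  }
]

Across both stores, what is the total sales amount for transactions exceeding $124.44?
2084.56

Schema mapping: "revenue" (store_west) = "sale_amount" (store_east) = sale amount

Sum of sales > $124.44 in store_west: 1742.19
Sum of sales > $124.44 in store_east: 342.37

Total: 1742.19 + 342.37 = 2084.56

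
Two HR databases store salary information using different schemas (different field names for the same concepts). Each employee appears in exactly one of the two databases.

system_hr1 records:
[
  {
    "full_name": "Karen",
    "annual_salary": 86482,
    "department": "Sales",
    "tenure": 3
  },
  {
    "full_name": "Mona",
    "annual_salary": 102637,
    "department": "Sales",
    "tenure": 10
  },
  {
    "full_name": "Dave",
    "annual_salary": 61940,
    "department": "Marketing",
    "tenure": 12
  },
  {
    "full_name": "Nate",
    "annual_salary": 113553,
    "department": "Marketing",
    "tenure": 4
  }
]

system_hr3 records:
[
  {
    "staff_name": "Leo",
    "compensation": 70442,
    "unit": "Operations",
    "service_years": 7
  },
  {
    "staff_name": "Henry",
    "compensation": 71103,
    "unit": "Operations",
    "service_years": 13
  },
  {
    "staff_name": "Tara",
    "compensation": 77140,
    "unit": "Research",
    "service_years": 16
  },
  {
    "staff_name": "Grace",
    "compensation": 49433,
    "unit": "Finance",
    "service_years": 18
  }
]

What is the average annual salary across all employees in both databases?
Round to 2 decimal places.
79091.25

Schema mapping: "annual_salary" (system_hr1) = "compensation" (system_hr3) = annual salary

All salaries: [86482, 102637, 61940, 113553, 70442, 71103, 77140, 49433]
Sum: 632730
Count: 8
Average: 632730 / 8 = 79091.25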